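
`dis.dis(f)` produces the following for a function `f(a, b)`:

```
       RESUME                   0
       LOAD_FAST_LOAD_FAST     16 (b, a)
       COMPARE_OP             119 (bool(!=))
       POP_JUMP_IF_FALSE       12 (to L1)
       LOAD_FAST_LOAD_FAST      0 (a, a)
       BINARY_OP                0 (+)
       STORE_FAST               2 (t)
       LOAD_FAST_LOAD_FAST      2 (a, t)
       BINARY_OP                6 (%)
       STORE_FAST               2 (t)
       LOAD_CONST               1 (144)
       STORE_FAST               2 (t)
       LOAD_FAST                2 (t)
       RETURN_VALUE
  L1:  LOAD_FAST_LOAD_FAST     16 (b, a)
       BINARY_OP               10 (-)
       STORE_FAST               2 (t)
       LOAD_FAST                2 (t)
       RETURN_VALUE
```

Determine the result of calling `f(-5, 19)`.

LOAD_FAST_LOAD_FAST b,a → push 19,-5. Stack: [19, -5]
COMPARE_OP bool(!=) → 19 vs -5 = True. Stack: [True]
POP_JUMP_IF_FALSE → pop True; no jump. Stack: []
LOAD_FAST_LOAD_FAST a,a → push -5,-5. Stack: [-5, -5]
BINARY_OP + → -5 + -5 = -10. Stack: [-10]
STORE_FAST t → t=-10. Stack: []
LOAD_FAST_LOAD_FAST a,t → push -5,-10. Stack: [-5, -10]
BINARY_OP % → -5 % -10 = -5. Stack: [-5]
STORE_FAST t → t=-5. Stack: []
LOAD_CONST → push 144. Stack: [144]
STORE_FAST t → t=144. Stack: []
LOAD_FAST t → push 144. Stack: [144]
RETURN_VALUE → return 144.

144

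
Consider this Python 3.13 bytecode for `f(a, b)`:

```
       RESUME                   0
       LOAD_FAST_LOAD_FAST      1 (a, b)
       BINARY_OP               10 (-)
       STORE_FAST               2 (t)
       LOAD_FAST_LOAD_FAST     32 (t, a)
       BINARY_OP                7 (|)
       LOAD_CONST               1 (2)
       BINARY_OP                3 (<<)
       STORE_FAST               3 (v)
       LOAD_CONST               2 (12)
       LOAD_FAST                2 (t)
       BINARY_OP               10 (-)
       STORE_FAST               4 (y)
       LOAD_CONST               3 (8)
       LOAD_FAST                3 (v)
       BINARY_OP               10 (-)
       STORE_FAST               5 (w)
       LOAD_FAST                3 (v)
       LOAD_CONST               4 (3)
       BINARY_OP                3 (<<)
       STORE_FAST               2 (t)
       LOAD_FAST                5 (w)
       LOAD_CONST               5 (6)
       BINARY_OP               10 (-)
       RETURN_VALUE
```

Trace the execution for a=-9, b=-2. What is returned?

6

LOAD_FAST_LOAD_FAST a,b → push -9,-2. Stack: [-9, -2]
BINARY_OP - → -9 - -2 = -7. Stack: [-7]
STORE_FAST t → t=-7. Stack: []
LOAD_FAST_LOAD_FAST t,a → push -7,-9. Stack: [-7, -9]
BINARY_OP | → -7 | -9 = -1. Stack: [-1]
LOAD_CONST → push 2. Stack: [-1, 2]
BINARY_OP << → -1 << 2 = -4. Stack: [-4]
STORE_FAST v → v=-4. Stack: []
LOAD_CONST → push 12. Stack: [12]
LOAD_FAST t → push -7. Stack: [12, -7]
BINARY_OP - → 12 - -7 = 19. Stack: [19]
STORE_FAST y → y=19. Stack: []
LOAD_CONST → push 8. Stack: [8]
LOAD_FAST v → push -4. Stack: [8, -4]
BINARY_OP - → 8 - -4 = 12. Stack: [12]
STORE_FAST w → w=12. Stack: []
LOAD_FAST v → push -4. Stack: [-4]
LOAD_CONST → push 3. Stack: [-4, 3]
BINARY_OP << → -4 << 3 = -32. Stack: [-32]
STORE_FAST t → t=-32. Stack: []
LOAD_FAST w → push 12. Stack: [12]
LOAD_CONST → push 6. Stack: [12, 6]
BINARY_OP - → 12 - 6 = 6. Stack: [6]
RETURN_VALUE → return 6.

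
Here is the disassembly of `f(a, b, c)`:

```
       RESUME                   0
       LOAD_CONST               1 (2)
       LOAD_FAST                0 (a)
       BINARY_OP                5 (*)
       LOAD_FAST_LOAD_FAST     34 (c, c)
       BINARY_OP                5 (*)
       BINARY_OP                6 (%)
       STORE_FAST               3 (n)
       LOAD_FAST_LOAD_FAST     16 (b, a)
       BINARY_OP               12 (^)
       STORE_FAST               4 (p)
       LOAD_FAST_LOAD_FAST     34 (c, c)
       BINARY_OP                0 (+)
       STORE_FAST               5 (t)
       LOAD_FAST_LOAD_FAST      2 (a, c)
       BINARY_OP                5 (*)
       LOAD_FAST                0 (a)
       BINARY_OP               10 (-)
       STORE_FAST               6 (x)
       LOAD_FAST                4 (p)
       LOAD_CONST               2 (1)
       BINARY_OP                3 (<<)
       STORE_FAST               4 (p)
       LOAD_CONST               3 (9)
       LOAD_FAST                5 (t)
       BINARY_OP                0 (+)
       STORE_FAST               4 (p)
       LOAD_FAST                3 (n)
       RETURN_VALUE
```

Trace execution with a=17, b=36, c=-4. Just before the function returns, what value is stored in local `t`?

LOAD_CONST → push 2. Stack: [2]
LOAD_FAST a → push 17. Stack: [2, 17]
BINARY_OP * → 2 * 17 = 34. Stack: [34]
LOAD_FAST_LOAD_FAST c,c → push -4,-4. Stack: [34, -4, -4]
BINARY_OP * → -4 * -4 = 16. Stack: [34, 16]
BINARY_OP % → 34 % 16 = 2. Stack: [2]
STORE_FAST n → n=2. Stack: []
LOAD_FAST_LOAD_FAST b,a → push 36,17. Stack: [36, 17]
BINARY_OP ^ → 36 ^ 17 = 53. Stack: [53]
STORE_FAST p → p=53. Stack: []
LOAD_FAST_LOAD_FAST c,c → push -4,-4. Stack: [-4, -4]
BINARY_OP + → -4 + -4 = -8. Stack: [-8]
STORE_FAST t → t=-8. Stack: []
LOAD_FAST_LOAD_FAST a,c → push 17,-4. Stack: [17, -4]
BINARY_OP * → 17 * -4 = -68. Stack: [-68]
LOAD_FAST a → push 17. Stack: [-68, 17]
BINARY_OP - → -68 - 17 = -85. Stack: [-85]
STORE_FAST x → x=-85. Stack: []
LOAD_FAST p → push 53. Stack: [53]
LOAD_CONST → push 1. Stack: [53, 1]
BINARY_OP << → 53 << 1 = 106. Stack: [106]
STORE_FAST p → p=106. Stack: []
LOAD_CONST → push 9. Stack: [9]
LOAD_FAST t → push -8. Stack: [9, -8]
BINARY_OP + → 9 + -8 = 1. Stack: [1]
STORE_FAST p → p=1. Stack: []
LOAD_FAST n → push 2. Stack: [2]
RETURN_VALUE → return 2.

-8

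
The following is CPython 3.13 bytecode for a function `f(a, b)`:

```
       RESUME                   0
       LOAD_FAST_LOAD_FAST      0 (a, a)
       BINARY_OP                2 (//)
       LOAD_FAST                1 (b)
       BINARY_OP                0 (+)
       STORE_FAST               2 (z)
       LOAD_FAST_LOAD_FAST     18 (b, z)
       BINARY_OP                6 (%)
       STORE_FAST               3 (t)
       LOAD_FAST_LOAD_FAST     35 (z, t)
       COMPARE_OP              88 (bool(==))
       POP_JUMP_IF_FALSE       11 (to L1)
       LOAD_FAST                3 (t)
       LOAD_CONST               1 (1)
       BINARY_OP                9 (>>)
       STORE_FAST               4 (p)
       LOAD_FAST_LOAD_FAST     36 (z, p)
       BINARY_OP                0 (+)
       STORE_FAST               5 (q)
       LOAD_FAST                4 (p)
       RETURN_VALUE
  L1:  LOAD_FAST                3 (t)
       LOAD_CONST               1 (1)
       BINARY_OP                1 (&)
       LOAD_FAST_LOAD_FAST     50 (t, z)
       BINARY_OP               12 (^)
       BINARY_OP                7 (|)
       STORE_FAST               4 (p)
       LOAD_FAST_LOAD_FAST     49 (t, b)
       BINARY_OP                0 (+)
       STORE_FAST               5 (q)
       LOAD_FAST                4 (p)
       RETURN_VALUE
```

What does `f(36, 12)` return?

LOAD_FAST_LOAD_FAST a,a → push 36,36. Stack: [36, 36]
BINARY_OP // → 36 // 36 = 1. Stack: [1]
LOAD_FAST b → push 12. Stack: [1, 12]
BINARY_OP + → 1 + 12 = 13. Stack: [13]
STORE_FAST z → z=13. Stack: []
LOAD_FAST_LOAD_FAST b,z → push 12,13. Stack: [12, 13]
BINARY_OP % → 12 % 13 = 12. Stack: [12]
STORE_FAST t → t=12. Stack: []
LOAD_FAST_LOAD_FAST z,t → push 13,12. Stack: [13, 12]
COMPARE_OP bool(==) → 13 vs 12 = False. Stack: [False]
POP_JUMP_IF_FALSE → pop False; jump. Stack: []
LOAD_FAST t → push 12. Stack: [12]
LOAD_CONST → push 1. Stack: [12, 1]
BINARY_OP & → 12 & 1 = 0. Stack: [0]
LOAD_FAST_LOAD_FAST t,z → push 12,13. Stack: [0, 12, 13]
BINARY_OP ^ → 12 ^ 13 = 1. Stack: [0, 1]
BINARY_OP | → 0 | 1 = 1. Stack: [1]
STORE_FAST p → p=1. Stack: []
LOAD_FAST_LOAD_FAST t,b → push 12,12. Stack: [12, 12]
BINARY_OP + → 12 + 12 = 24. Stack: [24]
STORE_FAST q → q=24. Stack: []
LOAD_FAST p → push 1. Stack: [1]
RETURN_VALUE → return 1.

1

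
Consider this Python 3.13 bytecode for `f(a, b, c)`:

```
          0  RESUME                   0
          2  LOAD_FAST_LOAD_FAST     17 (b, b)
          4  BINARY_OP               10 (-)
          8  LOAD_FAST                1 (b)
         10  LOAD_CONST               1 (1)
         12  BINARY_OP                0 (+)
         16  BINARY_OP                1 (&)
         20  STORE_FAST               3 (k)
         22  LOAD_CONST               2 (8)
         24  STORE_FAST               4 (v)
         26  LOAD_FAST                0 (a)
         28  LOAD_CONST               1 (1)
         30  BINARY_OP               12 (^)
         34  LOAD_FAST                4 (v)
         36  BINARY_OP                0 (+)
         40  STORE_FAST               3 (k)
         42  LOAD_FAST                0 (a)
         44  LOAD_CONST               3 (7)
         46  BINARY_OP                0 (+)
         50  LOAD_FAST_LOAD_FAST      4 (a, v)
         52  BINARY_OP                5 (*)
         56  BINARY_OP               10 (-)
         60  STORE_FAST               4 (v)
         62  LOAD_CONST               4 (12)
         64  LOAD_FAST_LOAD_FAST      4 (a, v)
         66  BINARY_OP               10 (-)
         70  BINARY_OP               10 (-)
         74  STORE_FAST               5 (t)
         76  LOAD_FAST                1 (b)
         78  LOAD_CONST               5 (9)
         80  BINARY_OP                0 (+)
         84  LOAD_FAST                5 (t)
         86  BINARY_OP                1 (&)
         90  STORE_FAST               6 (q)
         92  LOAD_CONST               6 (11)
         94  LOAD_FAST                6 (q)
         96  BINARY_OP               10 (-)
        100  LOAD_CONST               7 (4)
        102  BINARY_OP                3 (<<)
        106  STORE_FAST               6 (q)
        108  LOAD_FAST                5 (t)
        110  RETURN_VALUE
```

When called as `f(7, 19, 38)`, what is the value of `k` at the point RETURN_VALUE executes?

14

LOAD_FAST_LOAD_FAST b,b → push 19,19. Stack: [19, 19]
BINARY_OP - → 19 - 19 = 0. Stack: [0]
LOAD_FAST b → push 19. Stack: [0, 19]
LOAD_CONST → push 1. Stack: [0, 19, 1]
BINARY_OP + → 19 + 1 = 20. Stack: [0, 20]
BINARY_OP & → 0 & 20 = 0. Stack: [0]
STORE_FAST k → k=0. Stack: []
LOAD_CONST → push 8. Stack: [8]
STORE_FAST v → v=8. Stack: []
LOAD_FAST a → push 7. Stack: [7]
LOAD_CONST → push 1. Stack: [7, 1]
BINARY_OP ^ → 7 ^ 1 = 6. Stack: [6]
LOAD_FAST v → push 8. Stack: [6, 8]
BINARY_OP + → 6 + 8 = 14. Stack: [14]
STORE_FAST k → k=14. Stack: []
LOAD_FAST a → push 7. Stack: [7]
LOAD_CONST → push 7. Stack: [7, 7]
BINARY_OP + → 7 + 7 = 14. Stack: [14]
LOAD_FAST_LOAD_FAST a,v → push 7,8. Stack: [14, 7, 8]
BINARY_OP * → 7 * 8 = 56. Stack: [14, 56]
BINARY_OP - → 14 - 56 = -42. Stack: [-42]
STORE_FAST v → v=-42. Stack: []
LOAD_CONST → push 12. Stack: [12]
LOAD_FAST_LOAD_FAST a,v → push 7,-42. Stack: [12, 7, -42]
BINARY_OP - → 7 - -42 = 49. Stack: [12, 49]
BINARY_OP - → 12 - 49 = -37. Stack: [-37]
STORE_FAST t → t=-37. Stack: []
LOAD_FAST b → push 19. Stack: [19]
LOAD_CONST → push 9. Stack: [19, 9]
BINARY_OP + → 19 + 9 = 28. Stack: [28]
LOAD_FAST t → push -37. Stack: [28, -37]
BINARY_OP & → 28 & -37 = 24. Stack: [24]
STORE_FAST q → q=24. Stack: []
LOAD_CONST → push 11. Stack: [11]
LOAD_FAST q → push 24. Stack: [11, 24]
BINARY_OP - → 11 - 24 = -13. Stack: [-13]
LOAD_CONST → push 4. Stack: [-13, 4]
BINARY_OP << → -13 << 4 = -208. Stack: [-208]
STORE_FAST q → q=-208. Stack: []
LOAD_FAST t → push -37. Stack: [-37]
RETURN_VALUE → return -37.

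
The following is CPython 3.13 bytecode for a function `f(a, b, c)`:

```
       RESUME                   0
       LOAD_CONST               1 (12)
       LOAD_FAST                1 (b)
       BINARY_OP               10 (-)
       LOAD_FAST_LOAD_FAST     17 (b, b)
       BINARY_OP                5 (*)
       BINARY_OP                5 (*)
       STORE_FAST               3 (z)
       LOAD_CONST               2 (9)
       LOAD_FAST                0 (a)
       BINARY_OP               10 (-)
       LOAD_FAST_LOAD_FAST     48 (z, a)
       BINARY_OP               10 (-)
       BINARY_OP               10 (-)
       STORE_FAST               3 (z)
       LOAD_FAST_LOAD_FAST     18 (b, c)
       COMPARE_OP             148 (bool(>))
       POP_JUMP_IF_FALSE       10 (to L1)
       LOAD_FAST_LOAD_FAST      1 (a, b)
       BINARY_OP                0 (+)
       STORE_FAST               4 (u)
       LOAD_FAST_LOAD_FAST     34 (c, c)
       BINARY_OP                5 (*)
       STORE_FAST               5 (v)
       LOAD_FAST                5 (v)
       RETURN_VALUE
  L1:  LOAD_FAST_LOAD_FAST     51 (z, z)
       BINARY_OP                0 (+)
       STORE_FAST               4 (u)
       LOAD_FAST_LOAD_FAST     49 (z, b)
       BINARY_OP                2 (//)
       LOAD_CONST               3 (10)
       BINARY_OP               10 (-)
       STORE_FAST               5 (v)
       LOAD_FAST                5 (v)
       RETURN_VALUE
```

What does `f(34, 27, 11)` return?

121

LOAD_CONST → push 12. Stack: [12]
LOAD_FAST b → push 27. Stack: [12, 27]
BINARY_OP - → 12 - 27 = -15. Stack: [-15]
LOAD_FAST_LOAD_FAST b,b → push 27,27. Stack: [-15, 27, 27]
BINARY_OP * → 27 * 27 = 729. Stack: [-15, 729]
BINARY_OP * → -15 * 729 = -10935. Stack: [-10935]
STORE_FAST z → z=-10935. Stack: []
LOAD_CONST → push 9. Stack: [9]
LOAD_FAST a → push 34. Stack: [9, 34]
BINARY_OP - → 9 - 34 = -25. Stack: [-25]
LOAD_FAST_LOAD_FAST z,a → push -10935,34. Stack: [-25, -10935, 34]
BINARY_OP - → -10935 - 34 = -10969. Stack: [-25, -10969]
BINARY_OP - → -25 - -10969 = 10944. Stack: [10944]
STORE_FAST z → z=10944. Stack: []
LOAD_FAST_LOAD_FAST b,c → push 27,11. Stack: [27, 11]
COMPARE_OP bool(>) → 27 vs 11 = True. Stack: [True]
POP_JUMP_IF_FALSE → pop True; no jump. Stack: []
LOAD_FAST_LOAD_FAST a,b → push 34,27. Stack: [34, 27]
BINARY_OP + → 34 + 27 = 61. Stack: [61]
STORE_FAST u → u=61. Stack: []
LOAD_FAST_LOAD_FAST c,c → push 11,11. Stack: [11, 11]
BINARY_OP * → 11 * 11 = 121. Stack: [121]
STORE_FAST v → v=121. Stack: []
LOAD_FAST v → push 121. Stack: [121]
RETURN_VALUE → return 121.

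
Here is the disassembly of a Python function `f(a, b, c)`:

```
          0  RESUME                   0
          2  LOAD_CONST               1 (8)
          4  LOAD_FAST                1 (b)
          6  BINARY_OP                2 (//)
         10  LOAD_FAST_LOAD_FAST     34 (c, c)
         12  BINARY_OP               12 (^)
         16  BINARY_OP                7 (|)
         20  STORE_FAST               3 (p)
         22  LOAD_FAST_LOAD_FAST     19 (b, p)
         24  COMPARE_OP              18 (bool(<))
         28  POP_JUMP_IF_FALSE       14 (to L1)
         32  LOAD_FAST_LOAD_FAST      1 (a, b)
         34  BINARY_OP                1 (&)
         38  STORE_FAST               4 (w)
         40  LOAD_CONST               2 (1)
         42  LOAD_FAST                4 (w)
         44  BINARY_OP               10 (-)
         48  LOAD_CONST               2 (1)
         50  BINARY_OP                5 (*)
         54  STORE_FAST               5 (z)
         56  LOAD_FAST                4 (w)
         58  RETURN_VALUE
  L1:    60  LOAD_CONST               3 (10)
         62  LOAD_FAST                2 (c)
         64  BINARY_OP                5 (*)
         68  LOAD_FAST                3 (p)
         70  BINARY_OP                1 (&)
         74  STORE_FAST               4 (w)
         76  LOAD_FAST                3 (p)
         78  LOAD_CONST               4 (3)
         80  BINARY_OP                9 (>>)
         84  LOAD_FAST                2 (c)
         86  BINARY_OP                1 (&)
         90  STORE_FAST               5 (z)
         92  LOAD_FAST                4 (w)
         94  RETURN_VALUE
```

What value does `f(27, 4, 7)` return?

LOAD_CONST → push 8. Stack: [8]
LOAD_FAST b → push 4. Stack: [8, 4]
BINARY_OP // → 8 // 4 = 2. Stack: [2]
LOAD_FAST_LOAD_FAST c,c → push 7,7. Stack: [2, 7, 7]
BINARY_OP ^ → 7 ^ 7 = 0. Stack: [2, 0]
BINARY_OP | → 2 | 0 = 2. Stack: [2]
STORE_FAST p → p=2. Stack: []
LOAD_FAST_LOAD_FAST b,p → push 4,2. Stack: [4, 2]
COMPARE_OP bool(<) → 4 vs 2 = False. Stack: [False]
POP_JUMP_IF_FALSE → pop False; jump. Stack: []
LOAD_CONST → push 10. Stack: [10]
LOAD_FAST c → push 7. Stack: [10, 7]
BINARY_OP * → 10 * 7 = 70. Stack: [70]
LOAD_FAST p → push 2. Stack: [70, 2]
BINARY_OP & → 70 & 2 = 2. Stack: [2]
STORE_FAST w → w=2. Stack: []
LOAD_FAST p → push 2. Stack: [2]
LOAD_CONST → push 3. Stack: [2, 3]
BINARY_OP >> → 2 >> 3 = 0. Stack: [0]
LOAD_FAST c → push 7. Stack: [0, 7]
BINARY_OP & → 0 & 7 = 0. Stack: [0]
STORE_FAST z → z=0. Stack: []
LOAD_FAST w → push 2. Stack: [2]
RETURN_VALUE → return 2.

2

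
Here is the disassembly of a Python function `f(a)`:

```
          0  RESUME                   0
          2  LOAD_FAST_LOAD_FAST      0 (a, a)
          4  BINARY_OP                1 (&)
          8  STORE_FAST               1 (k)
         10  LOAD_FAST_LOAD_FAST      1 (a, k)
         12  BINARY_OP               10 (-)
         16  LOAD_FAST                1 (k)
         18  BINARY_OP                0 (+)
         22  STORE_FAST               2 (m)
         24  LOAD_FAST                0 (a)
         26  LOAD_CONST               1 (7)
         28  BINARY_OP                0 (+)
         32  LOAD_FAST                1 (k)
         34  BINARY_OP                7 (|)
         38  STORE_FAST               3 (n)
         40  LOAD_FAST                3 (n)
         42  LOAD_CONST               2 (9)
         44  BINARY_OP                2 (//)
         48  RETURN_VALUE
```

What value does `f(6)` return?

LOAD_FAST_LOAD_FAST a,a → push 6,6. Stack: [6, 6]
BINARY_OP & → 6 & 6 = 6. Stack: [6]
STORE_FAST k → k=6. Stack: []
LOAD_FAST_LOAD_FAST a,k → push 6,6. Stack: [6, 6]
BINARY_OP - → 6 - 6 = 0. Stack: [0]
LOAD_FAST k → push 6. Stack: [0, 6]
BINARY_OP + → 0 + 6 = 6. Stack: [6]
STORE_FAST m → m=6. Stack: []
LOAD_FAST a → push 6. Stack: [6]
LOAD_CONST → push 7. Stack: [6, 7]
BINARY_OP + → 6 + 7 = 13. Stack: [13]
LOAD_FAST k → push 6. Stack: [13, 6]
BINARY_OP | → 13 | 6 = 15. Stack: [15]
STORE_FAST n → n=15. Stack: []
LOAD_FAST n → push 15. Stack: [15]
LOAD_CONST → push 9. Stack: [15, 9]
BINARY_OP // → 15 // 9 = 1. Stack: [1]
RETURN_VALUE → return 1.

1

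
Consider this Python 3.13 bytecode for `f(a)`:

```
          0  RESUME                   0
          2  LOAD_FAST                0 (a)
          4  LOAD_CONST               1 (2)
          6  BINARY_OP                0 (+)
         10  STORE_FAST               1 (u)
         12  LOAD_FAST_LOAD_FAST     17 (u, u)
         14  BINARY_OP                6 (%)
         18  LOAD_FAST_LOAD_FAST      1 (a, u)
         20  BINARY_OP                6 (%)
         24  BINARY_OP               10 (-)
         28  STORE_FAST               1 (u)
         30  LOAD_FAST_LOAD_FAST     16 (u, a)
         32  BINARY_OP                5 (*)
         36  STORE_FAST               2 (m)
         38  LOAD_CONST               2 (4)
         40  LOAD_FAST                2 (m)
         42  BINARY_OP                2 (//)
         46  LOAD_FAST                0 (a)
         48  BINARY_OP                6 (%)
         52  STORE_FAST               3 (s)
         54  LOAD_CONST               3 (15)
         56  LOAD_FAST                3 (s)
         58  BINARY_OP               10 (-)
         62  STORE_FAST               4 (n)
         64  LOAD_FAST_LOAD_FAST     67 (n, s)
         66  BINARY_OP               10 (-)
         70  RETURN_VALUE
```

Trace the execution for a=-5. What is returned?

LOAD_FAST a → push -5. Stack: [-5]
LOAD_CONST → push 2. Stack: [-5, 2]
BINARY_OP + → -5 + 2 = -3. Stack: [-3]
STORE_FAST u → u=-3. Stack: []
LOAD_FAST_LOAD_FAST u,u → push -3,-3. Stack: [-3, -3]
BINARY_OP % → -3 % -3 = 0. Stack: [0]
LOAD_FAST_LOAD_FAST a,u → push -5,-3. Stack: [0, -5, -3]
BINARY_OP % → -5 % -3 = -2. Stack: [0, -2]
BINARY_OP - → 0 - -2 = 2. Stack: [2]
STORE_FAST u → u=2. Stack: []
LOAD_FAST_LOAD_FAST u,a → push 2,-5. Stack: [2, -5]
BINARY_OP * → 2 * -5 = -10. Stack: [-10]
STORE_FAST m → m=-10. Stack: []
LOAD_CONST → push 4. Stack: [4]
LOAD_FAST m → push -10. Stack: [4, -10]
BINARY_OP // → 4 // -10 = -1. Stack: [-1]
LOAD_FAST a → push -5. Stack: [-1, -5]
BINARY_OP % → -1 % -5 = -1. Stack: [-1]
STORE_FAST s → s=-1. Stack: []
LOAD_CONST → push 15. Stack: [15]
LOAD_FAST s → push -1. Stack: [15, -1]
BINARY_OP - → 15 - -1 = 16. Stack: [16]
STORE_FAST n → n=16. Stack: []
LOAD_FAST_LOAD_FAST n,s → push 16,-1. Stack: [16, -1]
BINARY_OP - → 16 - -1 = 17. Stack: [17]
RETURN_VALUE → return 17.

17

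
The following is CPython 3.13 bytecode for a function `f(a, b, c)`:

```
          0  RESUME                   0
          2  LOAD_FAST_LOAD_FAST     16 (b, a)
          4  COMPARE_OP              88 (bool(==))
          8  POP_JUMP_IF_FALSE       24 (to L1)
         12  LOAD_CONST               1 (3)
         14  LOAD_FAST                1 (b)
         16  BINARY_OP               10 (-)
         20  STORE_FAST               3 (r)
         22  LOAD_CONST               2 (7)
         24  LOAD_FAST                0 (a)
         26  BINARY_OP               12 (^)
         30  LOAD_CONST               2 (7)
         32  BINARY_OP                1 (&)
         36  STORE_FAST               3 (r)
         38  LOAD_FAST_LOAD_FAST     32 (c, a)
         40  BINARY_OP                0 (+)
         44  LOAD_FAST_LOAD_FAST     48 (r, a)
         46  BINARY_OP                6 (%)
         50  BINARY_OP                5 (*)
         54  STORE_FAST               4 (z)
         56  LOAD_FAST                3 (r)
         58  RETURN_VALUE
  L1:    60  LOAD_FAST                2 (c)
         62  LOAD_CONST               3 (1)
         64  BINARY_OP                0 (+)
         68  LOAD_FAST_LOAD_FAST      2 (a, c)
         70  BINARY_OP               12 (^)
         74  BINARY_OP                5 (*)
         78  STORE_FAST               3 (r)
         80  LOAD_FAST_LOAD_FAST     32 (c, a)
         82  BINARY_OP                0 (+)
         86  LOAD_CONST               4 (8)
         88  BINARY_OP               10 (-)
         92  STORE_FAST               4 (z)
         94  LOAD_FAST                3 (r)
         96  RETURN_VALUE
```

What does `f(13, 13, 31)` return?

2

LOAD_FAST_LOAD_FAST b,a → push 13,13. Stack: [13, 13]
COMPARE_OP bool(==) → 13 vs 13 = True. Stack: [True]
POP_JUMP_IF_FALSE → pop True; no jump. Stack: []
LOAD_CONST → push 3. Stack: [3]
LOAD_FAST b → push 13. Stack: [3, 13]
BINARY_OP - → 3 - 13 = -10. Stack: [-10]
STORE_FAST r → r=-10. Stack: []
LOAD_CONST → push 7. Stack: [7]
LOAD_FAST a → push 13. Stack: [7, 13]
BINARY_OP ^ → 7 ^ 13 = 10. Stack: [10]
LOAD_CONST → push 7. Stack: [10, 7]
BINARY_OP & → 10 & 7 = 2. Stack: [2]
STORE_FAST r → r=2. Stack: []
LOAD_FAST_LOAD_FAST c,a → push 31,13. Stack: [31, 13]
BINARY_OP + → 31 + 13 = 44. Stack: [44]
LOAD_FAST_LOAD_FAST r,a → push 2,13. Stack: [44, 2, 13]
BINARY_OP % → 2 % 13 = 2. Stack: [44, 2]
BINARY_OP * → 44 * 2 = 88. Stack: [88]
STORE_FAST z → z=88. Stack: []
LOAD_FAST r → push 2. Stack: [2]
RETURN_VALUE → return 2.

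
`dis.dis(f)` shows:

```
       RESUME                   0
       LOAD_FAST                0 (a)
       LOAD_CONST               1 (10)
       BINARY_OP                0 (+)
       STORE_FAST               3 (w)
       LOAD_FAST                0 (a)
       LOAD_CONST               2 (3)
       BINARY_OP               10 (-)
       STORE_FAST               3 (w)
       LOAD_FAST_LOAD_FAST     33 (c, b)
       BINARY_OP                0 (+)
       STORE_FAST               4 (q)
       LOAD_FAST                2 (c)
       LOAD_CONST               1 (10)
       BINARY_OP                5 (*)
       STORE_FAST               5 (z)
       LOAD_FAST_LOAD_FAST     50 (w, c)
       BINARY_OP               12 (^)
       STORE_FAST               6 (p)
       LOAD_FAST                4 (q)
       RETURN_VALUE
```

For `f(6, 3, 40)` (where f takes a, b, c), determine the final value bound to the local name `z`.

LOAD_FAST a → push 6. Stack: [6]
LOAD_CONST → push 10. Stack: [6, 10]
BINARY_OP + → 6 + 10 = 16. Stack: [16]
STORE_FAST w → w=16. Stack: []
LOAD_FAST a → push 6. Stack: [6]
LOAD_CONST → push 3. Stack: [6, 3]
BINARY_OP - → 6 - 3 = 3. Stack: [3]
STORE_FAST w → w=3. Stack: []
LOAD_FAST_LOAD_FAST c,b → push 40,3. Stack: [40, 3]
BINARY_OP + → 40 + 3 = 43. Stack: [43]
STORE_FAST q → q=43. Stack: []
LOAD_FAST c → push 40. Stack: [40]
LOAD_CONST → push 10. Stack: [40, 10]
BINARY_OP * → 40 * 10 = 400. Stack: [400]
STORE_FAST z → z=400. Stack: []
LOAD_FAST_LOAD_FAST w,c → push 3,40. Stack: [3, 40]
BINARY_OP ^ → 3 ^ 40 = 43. Stack: [43]
STORE_FAST p → p=43. Stack: []
LOAD_FAST q → push 43. Stack: [43]
RETURN_VALUE → return 43.

400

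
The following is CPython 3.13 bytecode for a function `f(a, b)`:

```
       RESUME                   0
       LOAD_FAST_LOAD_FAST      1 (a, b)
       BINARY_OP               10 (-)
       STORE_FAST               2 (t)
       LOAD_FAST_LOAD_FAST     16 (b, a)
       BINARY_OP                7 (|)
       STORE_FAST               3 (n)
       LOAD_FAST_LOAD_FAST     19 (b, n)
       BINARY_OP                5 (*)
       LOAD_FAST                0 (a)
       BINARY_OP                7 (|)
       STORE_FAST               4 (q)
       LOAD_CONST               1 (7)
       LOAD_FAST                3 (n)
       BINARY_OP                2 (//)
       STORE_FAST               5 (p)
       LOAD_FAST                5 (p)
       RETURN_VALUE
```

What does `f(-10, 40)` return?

LOAD_FAST_LOAD_FAST a,b → push -10,40. Stack: [-10, 40]
BINARY_OP - → -10 - 40 = -50. Stack: [-50]
STORE_FAST t → t=-50. Stack: []
LOAD_FAST_LOAD_FAST b,a → push 40,-10. Stack: [40, -10]
BINARY_OP | → 40 | -10 = -2. Stack: [-2]
STORE_FAST n → n=-2. Stack: []
LOAD_FAST_LOAD_FAST b,n → push 40,-2. Stack: [40, -2]
BINARY_OP * → 40 * -2 = -80. Stack: [-80]
LOAD_FAST a → push -10. Stack: [-80, -10]
BINARY_OP | → -80 | -10 = -10. Stack: [-10]
STORE_FAST q → q=-10. Stack: []
LOAD_CONST → push 7. Stack: [7]
LOAD_FAST n → push -2. Stack: [7, -2]
BINARY_OP // → 7 // -2 = -4. Stack: [-4]
STORE_FAST p → p=-4. Stack: []
LOAD_FAST p → push -4. Stack: [-4]
RETURN_VALUE → return -4.

-4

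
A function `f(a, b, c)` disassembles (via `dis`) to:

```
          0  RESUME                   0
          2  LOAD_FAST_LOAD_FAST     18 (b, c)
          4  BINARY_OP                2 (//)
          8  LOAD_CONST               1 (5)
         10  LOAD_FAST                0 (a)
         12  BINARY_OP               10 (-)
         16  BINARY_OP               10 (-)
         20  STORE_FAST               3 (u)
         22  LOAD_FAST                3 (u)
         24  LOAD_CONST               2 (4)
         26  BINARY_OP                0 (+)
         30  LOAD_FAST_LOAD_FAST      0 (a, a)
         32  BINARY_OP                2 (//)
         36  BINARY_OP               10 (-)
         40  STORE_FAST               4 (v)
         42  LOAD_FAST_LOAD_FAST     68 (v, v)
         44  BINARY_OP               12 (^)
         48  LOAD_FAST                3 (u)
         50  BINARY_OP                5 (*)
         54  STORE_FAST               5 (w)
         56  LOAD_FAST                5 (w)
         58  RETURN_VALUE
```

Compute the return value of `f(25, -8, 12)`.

LOAD_FAST_LOAD_FAST b,c → push -8,12. Stack: [-8, 12]
BINARY_OP // → -8 // 12 = -1. Stack: [-1]
LOAD_CONST → push 5. Stack: [-1, 5]
LOAD_FAST a → push 25. Stack: [-1, 5, 25]
BINARY_OP - → 5 - 25 = -20. Stack: [-1, -20]
BINARY_OP - → -1 - -20 = 19. Stack: [19]
STORE_FAST u → u=19. Stack: []
LOAD_FAST u → push 19. Stack: [19]
LOAD_CONST → push 4. Stack: [19, 4]
BINARY_OP + → 19 + 4 = 23. Stack: [23]
LOAD_FAST_LOAD_FAST a,a → push 25,25. Stack: [23, 25, 25]
BINARY_OP // → 25 // 25 = 1. Stack: [23, 1]
BINARY_OP - → 23 - 1 = 22. Stack: [22]
STORE_FAST v → v=22. Stack: []
LOAD_FAST_LOAD_FAST v,v → push 22,22. Stack: [22, 22]
BINARY_OP ^ → 22 ^ 22 = 0. Stack: [0]
LOAD_FAST u → push 19. Stack: [0, 19]
BINARY_OP * → 0 * 19 = 0. Stack: [0]
STORE_FAST w → w=0. Stack: []
LOAD_FAST w → push 0. Stack: [0]
RETURN_VALUE → return 0.

0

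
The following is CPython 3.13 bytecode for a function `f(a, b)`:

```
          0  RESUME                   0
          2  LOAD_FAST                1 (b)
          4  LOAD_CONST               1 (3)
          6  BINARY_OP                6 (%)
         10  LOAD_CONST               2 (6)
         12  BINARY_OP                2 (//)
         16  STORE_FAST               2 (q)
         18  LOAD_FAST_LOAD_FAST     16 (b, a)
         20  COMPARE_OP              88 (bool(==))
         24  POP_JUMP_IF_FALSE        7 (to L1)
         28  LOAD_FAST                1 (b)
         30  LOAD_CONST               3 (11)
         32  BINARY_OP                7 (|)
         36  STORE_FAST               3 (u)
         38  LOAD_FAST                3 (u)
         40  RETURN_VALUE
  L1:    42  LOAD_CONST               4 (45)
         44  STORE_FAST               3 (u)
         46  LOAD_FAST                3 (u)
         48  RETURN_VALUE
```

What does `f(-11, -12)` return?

LOAD_FAST b → push -12. Stack: [-12]
LOAD_CONST → push 3. Stack: [-12, 3]
BINARY_OP % → -12 % 3 = 0. Stack: [0]
LOAD_CONST → push 6. Stack: [0, 6]
BINARY_OP // → 0 // 6 = 0. Stack: [0]
STORE_FAST q → q=0. Stack: []
LOAD_FAST_LOAD_FAST b,a → push -12,-11. Stack: [-12, -11]
COMPARE_OP bool(==) → -12 vs -11 = False. Stack: [False]
POP_JUMP_IF_FALSE → pop False; jump. Stack: []
LOAD_CONST → push 45. Stack: [45]
STORE_FAST u → u=45. Stack: []
LOAD_FAST u → push 45. Stack: [45]
RETURN_VALUE → return 45.

45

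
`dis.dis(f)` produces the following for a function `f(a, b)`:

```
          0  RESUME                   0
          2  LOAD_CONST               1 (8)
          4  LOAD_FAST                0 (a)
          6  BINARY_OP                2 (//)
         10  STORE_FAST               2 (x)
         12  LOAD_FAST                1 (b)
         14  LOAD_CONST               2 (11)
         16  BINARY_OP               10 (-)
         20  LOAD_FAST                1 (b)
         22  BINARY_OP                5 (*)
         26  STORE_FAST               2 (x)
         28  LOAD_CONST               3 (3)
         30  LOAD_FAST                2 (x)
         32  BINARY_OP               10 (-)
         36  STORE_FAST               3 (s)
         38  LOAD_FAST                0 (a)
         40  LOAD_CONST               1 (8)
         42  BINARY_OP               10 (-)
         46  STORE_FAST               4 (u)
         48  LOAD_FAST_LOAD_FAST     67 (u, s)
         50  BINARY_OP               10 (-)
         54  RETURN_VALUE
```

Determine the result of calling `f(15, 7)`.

-24

LOAD_CONST → push 8. Stack: [8]
LOAD_FAST a → push 15. Stack: [8, 15]
BINARY_OP // → 8 // 15 = 0. Stack: [0]
STORE_FAST x → x=0. Stack: []
LOAD_FAST b → push 7. Stack: [7]
LOAD_CONST → push 11. Stack: [7, 11]
BINARY_OP - → 7 - 11 = -4. Stack: [-4]
LOAD_FAST b → push 7. Stack: [-4, 7]
BINARY_OP * → -4 * 7 = -28. Stack: [-28]
STORE_FAST x → x=-28. Stack: []
LOAD_CONST → push 3. Stack: [3]
LOAD_FAST x → push -28. Stack: [3, -28]
BINARY_OP - → 3 - -28 = 31. Stack: [31]
STORE_FAST s → s=31. Stack: []
LOAD_FAST a → push 15. Stack: [15]
LOAD_CONST → push 8. Stack: [15, 8]
BINARY_OP - → 15 - 8 = 7. Stack: [7]
STORE_FAST u → u=7. Stack: []
LOAD_FAST_LOAD_FAST u,s → push 7,31. Stack: [7, 31]
BINARY_OP - → 7 - 31 = -24. Stack: [-24]
RETURN_VALUE → return -24.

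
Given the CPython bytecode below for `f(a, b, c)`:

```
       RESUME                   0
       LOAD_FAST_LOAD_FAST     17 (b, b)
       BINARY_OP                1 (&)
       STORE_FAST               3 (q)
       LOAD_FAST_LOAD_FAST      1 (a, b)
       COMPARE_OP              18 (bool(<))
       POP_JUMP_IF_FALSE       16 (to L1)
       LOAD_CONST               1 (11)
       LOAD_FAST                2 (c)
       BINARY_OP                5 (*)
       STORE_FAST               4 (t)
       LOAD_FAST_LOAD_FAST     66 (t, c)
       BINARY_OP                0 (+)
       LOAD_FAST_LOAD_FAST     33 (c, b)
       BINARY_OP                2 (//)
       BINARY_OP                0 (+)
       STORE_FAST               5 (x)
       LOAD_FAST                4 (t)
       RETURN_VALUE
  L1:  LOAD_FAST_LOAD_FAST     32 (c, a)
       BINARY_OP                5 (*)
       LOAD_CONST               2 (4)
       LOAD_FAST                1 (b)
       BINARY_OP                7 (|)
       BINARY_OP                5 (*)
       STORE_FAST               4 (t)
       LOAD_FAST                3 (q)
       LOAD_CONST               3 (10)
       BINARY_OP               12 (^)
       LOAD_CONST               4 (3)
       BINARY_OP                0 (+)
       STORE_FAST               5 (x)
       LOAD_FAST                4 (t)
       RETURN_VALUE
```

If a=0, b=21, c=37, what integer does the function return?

407

LOAD_FAST_LOAD_FAST b,b → push 21,21. Stack: [21, 21]
BINARY_OP & → 21 & 21 = 21. Stack: [21]
STORE_FAST q → q=21. Stack: []
LOAD_FAST_LOAD_FAST a,b → push 0,21. Stack: [0, 21]
COMPARE_OP bool(<) → 0 vs 21 = True. Stack: [True]
POP_JUMP_IF_FALSE → pop True; no jump. Stack: []
LOAD_CONST → push 11. Stack: [11]
LOAD_FAST c → push 37. Stack: [11, 37]
BINARY_OP * → 11 * 37 = 407. Stack: [407]
STORE_FAST t → t=407. Stack: []
LOAD_FAST_LOAD_FAST t,c → push 407,37. Stack: [407, 37]
BINARY_OP + → 407 + 37 = 444. Stack: [444]
LOAD_FAST_LOAD_FAST c,b → push 37,21. Stack: [444, 37, 21]
BINARY_OP // → 37 // 21 = 1. Stack: [444, 1]
BINARY_OP + → 444 + 1 = 445. Stack: [445]
STORE_FAST x → x=445. Stack: []
LOAD_FAST t → push 407. Stack: [407]
RETURN_VALUE → return 407.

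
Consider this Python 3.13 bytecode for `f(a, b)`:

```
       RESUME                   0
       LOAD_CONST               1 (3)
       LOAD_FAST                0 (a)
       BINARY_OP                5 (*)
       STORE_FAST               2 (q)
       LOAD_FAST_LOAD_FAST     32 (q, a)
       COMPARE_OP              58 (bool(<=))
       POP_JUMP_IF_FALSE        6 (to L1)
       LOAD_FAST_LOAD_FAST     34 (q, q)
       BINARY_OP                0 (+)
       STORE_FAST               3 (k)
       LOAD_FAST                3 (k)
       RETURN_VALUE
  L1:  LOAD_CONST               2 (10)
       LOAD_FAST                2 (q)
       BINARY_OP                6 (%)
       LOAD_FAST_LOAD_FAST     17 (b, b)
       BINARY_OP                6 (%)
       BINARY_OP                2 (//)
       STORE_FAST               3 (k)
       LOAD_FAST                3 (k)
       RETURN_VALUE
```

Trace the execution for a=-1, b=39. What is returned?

-6

LOAD_CONST → push 3. Stack: [3]
LOAD_FAST a → push -1. Stack: [3, -1]
BINARY_OP * → 3 * -1 = -3. Stack: [-3]
STORE_FAST q → q=-3. Stack: []
LOAD_FAST_LOAD_FAST q,a → push -3,-1. Stack: [-3, -1]
COMPARE_OP bool(<=) → -3 vs -1 = True. Stack: [True]
POP_JUMP_IF_FALSE → pop True; no jump. Stack: []
LOAD_FAST_LOAD_FAST q,q → push -3,-3. Stack: [-3, -3]
BINARY_OP + → -3 + -3 = -6. Stack: [-6]
STORE_FAST k → k=-6. Stack: []
LOAD_FAST k → push -6. Stack: [-6]
RETURN_VALUE → return -6.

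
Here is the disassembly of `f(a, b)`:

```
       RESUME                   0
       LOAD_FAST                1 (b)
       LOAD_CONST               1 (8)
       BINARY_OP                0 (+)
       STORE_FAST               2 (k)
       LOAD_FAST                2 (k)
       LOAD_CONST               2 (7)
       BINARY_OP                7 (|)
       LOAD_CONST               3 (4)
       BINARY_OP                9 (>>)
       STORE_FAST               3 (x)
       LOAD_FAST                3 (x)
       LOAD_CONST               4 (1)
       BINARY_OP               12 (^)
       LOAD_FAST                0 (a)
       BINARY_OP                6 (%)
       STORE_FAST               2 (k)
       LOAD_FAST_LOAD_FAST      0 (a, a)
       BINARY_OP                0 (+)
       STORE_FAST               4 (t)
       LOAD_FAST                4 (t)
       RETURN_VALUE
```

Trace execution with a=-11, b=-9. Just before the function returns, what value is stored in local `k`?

-2

LOAD_FAST b → push -9. Stack: [-9]
LOAD_CONST → push 8. Stack: [-9, 8]
BINARY_OP + → -9 + 8 = -1. Stack: [-1]
STORE_FAST k → k=-1. Stack: []
LOAD_FAST k → push -1. Stack: [-1]
LOAD_CONST → push 7. Stack: [-1, 7]
BINARY_OP | → -1 | 7 = -1. Stack: [-1]
LOAD_CONST → push 4. Stack: [-1, 4]
BINARY_OP >> → -1 >> 4 = -1. Stack: [-1]
STORE_FAST x → x=-1. Stack: []
LOAD_FAST x → push -1. Stack: [-1]
LOAD_CONST → push 1. Stack: [-1, 1]
BINARY_OP ^ → -1 ^ 1 = -2. Stack: [-2]
LOAD_FAST a → push -11. Stack: [-2, -11]
BINARY_OP % → -2 % -11 = -2. Stack: [-2]
STORE_FAST k → k=-2. Stack: []
LOAD_FAST_LOAD_FAST a,a → push -11,-11. Stack: [-11, -11]
BINARY_OP + → -11 + -11 = -22. Stack: [-22]
STORE_FAST t → t=-22. Stack: []
LOAD_FAST t → push -22. Stack: [-22]
RETURN_VALUE → return -22.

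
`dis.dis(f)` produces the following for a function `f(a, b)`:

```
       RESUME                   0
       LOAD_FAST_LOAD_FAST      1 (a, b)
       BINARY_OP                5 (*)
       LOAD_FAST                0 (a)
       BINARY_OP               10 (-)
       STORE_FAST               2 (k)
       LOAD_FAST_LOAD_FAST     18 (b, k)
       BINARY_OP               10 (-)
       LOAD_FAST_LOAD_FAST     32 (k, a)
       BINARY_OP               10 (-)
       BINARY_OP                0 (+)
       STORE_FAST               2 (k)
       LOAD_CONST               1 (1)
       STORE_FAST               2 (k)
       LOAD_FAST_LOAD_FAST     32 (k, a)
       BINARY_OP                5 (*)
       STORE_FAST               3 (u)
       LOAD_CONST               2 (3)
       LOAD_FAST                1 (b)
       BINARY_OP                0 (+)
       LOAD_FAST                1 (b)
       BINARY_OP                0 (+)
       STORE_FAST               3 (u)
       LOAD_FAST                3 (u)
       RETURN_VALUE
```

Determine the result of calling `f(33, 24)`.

51

LOAD_FAST_LOAD_FAST a,b → push 33,24. Stack: [33, 24]
BINARY_OP * → 33 * 24 = 792. Stack: [792]
LOAD_FAST a → push 33. Stack: [792, 33]
BINARY_OP - → 792 - 33 = 759. Stack: [759]
STORE_FAST k → k=759. Stack: []
LOAD_FAST_LOAD_FAST b,k → push 24,759. Stack: [24, 759]
BINARY_OP - → 24 - 759 = -735. Stack: [-735]
LOAD_FAST_LOAD_FAST k,a → push 759,33. Stack: [-735, 759, 33]
BINARY_OP - → 759 - 33 = 726. Stack: [-735, 726]
BINARY_OP + → -735 + 726 = -9. Stack: [-9]
STORE_FAST k → k=-9. Stack: []
LOAD_CONST → push 1. Stack: [1]
STORE_FAST k → k=1. Stack: []
LOAD_FAST_LOAD_FAST k,a → push 1,33. Stack: [1, 33]
BINARY_OP * → 1 * 33 = 33. Stack: [33]
STORE_FAST u → u=33. Stack: []
LOAD_CONST → push 3. Stack: [3]
LOAD_FAST b → push 24. Stack: [3, 24]
BINARY_OP + → 3 + 24 = 27. Stack: [27]
LOAD_FAST b → push 24. Stack: [27, 24]
BINARY_OP + → 27 + 24 = 51. Stack: [51]
STORE_FAST u → u=51. Stack: []
LOAD_FAST u → push 51. Stack: [51]
RETURN_VALUE → return 51.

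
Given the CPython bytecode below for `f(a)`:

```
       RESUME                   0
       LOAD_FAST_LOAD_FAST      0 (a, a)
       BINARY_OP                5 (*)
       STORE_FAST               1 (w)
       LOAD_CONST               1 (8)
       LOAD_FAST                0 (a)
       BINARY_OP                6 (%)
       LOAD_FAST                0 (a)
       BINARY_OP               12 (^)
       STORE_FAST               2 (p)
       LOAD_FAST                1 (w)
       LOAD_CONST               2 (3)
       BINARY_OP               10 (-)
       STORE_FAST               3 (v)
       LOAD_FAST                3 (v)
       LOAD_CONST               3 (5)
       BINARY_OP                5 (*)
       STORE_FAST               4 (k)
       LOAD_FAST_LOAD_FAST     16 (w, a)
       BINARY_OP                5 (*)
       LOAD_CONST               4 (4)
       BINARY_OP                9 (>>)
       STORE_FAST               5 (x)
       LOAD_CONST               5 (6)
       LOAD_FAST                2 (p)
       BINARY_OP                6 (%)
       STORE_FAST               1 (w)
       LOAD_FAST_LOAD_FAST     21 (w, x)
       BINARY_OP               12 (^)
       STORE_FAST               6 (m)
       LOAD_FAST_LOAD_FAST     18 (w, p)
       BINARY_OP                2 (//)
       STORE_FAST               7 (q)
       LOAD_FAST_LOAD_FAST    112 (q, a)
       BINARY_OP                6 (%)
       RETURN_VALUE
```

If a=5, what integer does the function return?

0

LOAD_FAST_LOAD_FAST a,a → push 5,5. Stack: [5, 5]
BINARY_OP * → 5 * 5 = 25. Stack: [25]
STORE_FAST w → w=25. Stack: []
LOAD_CONST → push 8. Stack: [8]
LOAD_FAST a → push 5. Stack: [8, 5]
BINARY_OP % → 8 % 5 = 3. Stack: [3]
LOAD_FAST a → push 5. Stack: [3, 5]
BINARY_OP ^ → 3 ^ 5 = 6. Stack: [6]
STORE_FAST p → p=6. Stack: []
LOAD_FAST w → push 25. Stack: [25]
LOAD_CONST → push 3. Stack: [25, 3]
BINARY_OP - → 25 - 3 = 22. Stack: [22]
STORE_FAST v → v=22. Stack: []
LOAD_FAST v → push 22. Stack: [22]
LOAD_CONST → push 5. Stack: [22, 5]
BINARY_OP * → 22 * 5 = 110. Stack: [110]
STORE_FAST k → k=110. Stack: []
LOAD_FAST_LOAD_FAST w,a → push 25,5. Stack: [25, 5]
BINARY_OP * → 25 * 5 = 125. Stack: [125]
LOAD_CONST → push 4. Stack: [125, 4]
BINARY_OP >> → 125 >> 4 = 7. Stack: [7]
STORE_FAST x → x=7. Stack: []
LOAD_CONST → push 6. Stack: [6]
LOAD_FAST p → push 6. Stack: [6, 6]
BINARY_OP % → 6 % 6 = 0. Stack: [0]
STORE_FAST w → w=0. Stack: []
LOAD_FAST_LOAD_FAST w,x → push 0,7. Stack: [0, 7]
BINARY_OP ^ → 0 ^ 7 = 7. Stack: [7]
STORE_FAST m → m=7. Stack: []
LOAD_FAST_LOAD_FAST w,p → push 0,6. Stack: [0, 6]
BINARY_OP // → 0 // 6 = 0. Stack: [0]
STORE_FAST q → q=0. Stack: []
LOAD_FAST_LOAD_FAST q,a → push 0,5. Stack: [0, 5]
BINARY_OP % → 0 % 5 = 0. Stack: [0]
RETURN_VALUE → return 0.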